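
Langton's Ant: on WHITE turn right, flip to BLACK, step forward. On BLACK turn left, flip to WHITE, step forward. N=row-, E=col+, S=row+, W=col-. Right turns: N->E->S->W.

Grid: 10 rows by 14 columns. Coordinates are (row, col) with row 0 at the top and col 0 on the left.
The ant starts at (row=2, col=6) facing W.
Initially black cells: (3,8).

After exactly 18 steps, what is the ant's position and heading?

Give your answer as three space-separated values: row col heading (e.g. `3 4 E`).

Step 1: on WHITE (2,6): turn R to N, flip to black, move to (1,6). |black|=2
Step 2: on WHITE (1,6): turn R to E, flip to black, move to (1,7). |black|=3
Step 3: on WHITE (1,7): turn R to S, flip to black, move to (2,7). |black|=4
Step 4: on WHITE (2,7): turn R to W, flip to black, move to (2,6). |black|=5
Step 5: on BLACK (2,6): turn L to S, flip to white, move to (3,6). |black|=4
Step 6: on WHITE (3,6): turn R to W, flip to black, move to (3,5). |black|=5
Step 7: on WHITE (3,5): turn R to N, flip to black, move to (2,5). |black|=6
Step 8: on WHITE (2,5): turn R to E, flip to black, move to (2,6). |black|=7
Step 9: on WHITE (2,6): turn R to S, flip to black, move to (3,6). |black|=8
Step 10: on BLACK (3,6): turn L to E, flip to white, move to (3,7). |black|=7
Step 11: on WHITE (3,7): turn R to S, flip to black, move to (4,7). |black|=8
Step 12: on WHITE (4,7): turn R to W, flip to black, move to (4,6). |black|=9
Step 13: on WHITE (4,6): turn R to N, flip to black, move to (3,6). |black|=10
Step 14: on WHITE (3,6): turn R to E, flip to black, move to (3,7). |black|=11
Step 15: on BLACK (3,7): turn L to N, flip to white, move to (2,7). |black|=10
Step 16: on BLACK (2,7): turn L to W, flip to white, move to (2,6). |black|=9
Step 17: on BLACK (2,6): turn L to S, flip to white, move to (3,6). |black|=8
Step 18: on BLACK (3,6): turn L to E, flip to white, move to (3,7). |black|=7

Answer: 3 7 E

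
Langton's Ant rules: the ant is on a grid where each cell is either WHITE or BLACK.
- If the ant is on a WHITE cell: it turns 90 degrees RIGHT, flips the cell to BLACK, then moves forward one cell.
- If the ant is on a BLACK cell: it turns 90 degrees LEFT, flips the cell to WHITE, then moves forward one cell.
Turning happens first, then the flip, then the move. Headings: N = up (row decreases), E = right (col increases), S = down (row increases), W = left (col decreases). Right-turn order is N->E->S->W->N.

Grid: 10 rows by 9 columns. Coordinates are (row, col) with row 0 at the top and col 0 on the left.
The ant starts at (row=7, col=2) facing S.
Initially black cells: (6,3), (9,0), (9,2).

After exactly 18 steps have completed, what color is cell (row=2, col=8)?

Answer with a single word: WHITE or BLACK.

Answer: WHITE

Derivation:
Step 1: on WHITE (7,2): turn R to W, flip to black, move to (7,1). |black|=4
Step 2: on WHITE (7,1): turn R to N, flip to black, move to (6,1). |black|=5
Step 3: on WHITE (6,1): turn R to E, flip to black, move to (6,2). |black|=6
Step 4: on WHITE (6,2): turn R to S, flip to black, move to (7,2). |black|=7
Step 5: on BLACK (7,2): turn L to E, flip to white, move to (7,3). |black|=6
Step 6: on WHITE (7,3): turn R to S, flip to black, move to (8,3). |black|=7
Step 7: on WHITE (8,3): turn R to W, flip to black, move to (8,2). |black|=8
Step 8: on WHITE (8,2): turn R to N, flip to black, move to (7,2). |black|=9
Step 9: on WHITE (7,2): turn R to E, flip to black, move to (7,3). |black|=10
Step 10: on BLACK (7,3): turn L to N, flip to white, move to (6,3). |black|=9
Step 11: on BLACK (6,3): turn L to W, flip to white, move to (6,2). |black|=8
Step 12: on BLACK (6,2): turn L to S, flip to white, move to (7,2). |black|=7
Step 13: on BLACK (7,2): turn L to E, flip to white, move to (7,3). |black|=6
Step 14: on WHITE (7,3): turn R to S, flip to black, move to (8,3). |black|=7
Step 15: on BLACK (8,3): turn L to E, flip to white, move to (8,4). |black|=6
Step 16: on WHITE (8,4): turn R to S, flip to black, move to (9,4). |black|=7
Step 17: on WHITE (9,4): turn R to W, flip to black, move to (9,3). |black|=8
Step 18: on WHITE (9,3): turn R to N, flip to black, move to (8,3). |black|=9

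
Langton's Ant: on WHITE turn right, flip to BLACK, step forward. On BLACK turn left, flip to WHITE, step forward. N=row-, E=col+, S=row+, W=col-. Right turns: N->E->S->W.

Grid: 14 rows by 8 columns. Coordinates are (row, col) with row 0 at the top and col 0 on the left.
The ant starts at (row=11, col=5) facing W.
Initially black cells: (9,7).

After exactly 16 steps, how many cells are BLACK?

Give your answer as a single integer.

Answer: 9

Derivation:
Step 1: on WHITE (11,5): turn R to N, flip to black, move to (10,5). |black|=2
Step 2: on WHITE (10,5): turn R to E, flip to black, move to (10,6). |black|=3
Step 3: on WHITE (10,6): turn R to S, flip to black, move to (11,6). |black|=4
Step 4: on WHITE (11,6): turn R to W, flip to black, move to (11,5). |black|=5
Step 5: on BLACK (11,5): turn L to S, flip to white, move to (12,5). |black|=4
Step 6: on WHITE (12,5): turn R to W, flip to black, move to (12,4). |black|=5
Step 7: on WHITE (12,4): turn R to N, flip to black, move to (11,4). |black|=6
Step 8: on WHITE (11,4): turn R to E, flip to black, move to (11,5). |black|=7
Step 9: on WHITE (11,5): turn R to S, flip to black, move to (12,5). |black|=8
Step 10: on BLACK (12,5): turn L to E, flip to white, move to (12,6). |black|=7
Step 11: on WHITE (12,6): turn R to S, flip to black, move to (13,6). |black|=8
Step 12: on WHITE (13,6): turn R to W, flip to black, move to (13,5). |black|=9
Step 13: on WHITE (13,5): turn R to N, flip to black, move to (12,5). |black|=10
Step 14: on WHITE (12,5): turn R to E, flip to black, move to (12,6). |black|=11
Step 15: on BLACK (12,6): turn L to N, flip to white, move to (11,6). |black|=10
Step 16: on BLACK (11,6): turn L to W, flip to white, move to (11,5). |black|=9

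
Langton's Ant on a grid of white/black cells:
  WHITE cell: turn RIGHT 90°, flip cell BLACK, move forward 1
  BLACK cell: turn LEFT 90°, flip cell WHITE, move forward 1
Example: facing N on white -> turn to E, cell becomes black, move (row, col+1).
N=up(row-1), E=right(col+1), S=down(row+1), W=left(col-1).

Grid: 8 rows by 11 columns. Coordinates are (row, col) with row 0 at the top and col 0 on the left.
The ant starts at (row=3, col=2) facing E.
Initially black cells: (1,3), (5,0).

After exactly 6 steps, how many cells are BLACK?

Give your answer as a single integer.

Answer: 6

Derivation:
Step 1: on WHITE (3,2): turn R to S, flip to black, move to (4,2). |black|=3
Step 2: on WHITE (4,2): turn R to W, flip to black, move to (4,1). |black|=4
Step 3: on WHITE (4,1): turn R to N, flip to black, move to (3,1). |black|=5
Step 4: on WHITE (3,1): turn R to E, flip to black, move to (3,2). |black|=6
Step 5: on BLACK (3,2): turn L to N, flip to white, move to (2,2). |black|=5
Step 6: on WHITE (2,2): turn R to E, flip to black, move to (2,3). |black|=6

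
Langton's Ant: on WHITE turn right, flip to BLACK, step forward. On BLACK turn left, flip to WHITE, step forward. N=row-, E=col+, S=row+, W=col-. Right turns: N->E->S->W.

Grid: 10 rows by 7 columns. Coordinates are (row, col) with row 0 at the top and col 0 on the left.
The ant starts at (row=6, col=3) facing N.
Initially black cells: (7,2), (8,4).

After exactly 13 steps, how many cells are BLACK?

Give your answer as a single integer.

Step 1: on WHITE (6,3): turn R to E, flip to black, move to (6,4). |black|=3
Step 2: on WHITE (6,4): turn R to S, flip to black, move to (7,4). |black|=4
Step 3: on WHITE (7,4): turn R to W, flip to black, move to (7,3). |black|=5
Step 4: on WHITE (7,3): turn R to N, flip to black, move to (6,3). |black|=6
Step 5: on BLACK (6,3): turn L to W, flip to white, move to (6,2). |black|=5
Step 6: on WHITE (6,2): turn R to N, flip to black, move to (5,2). |black|=6
Step 7: on WHITE (5,2): turn R to E, flip to black, move to (5,3). |black|=7
Step 8: on WHITE (5,3): turn R to S, flip to black, move to (6,3). |black|=8
Step 9: on WHITE (6,3): turn R to W, flip to black, move to (6,2). |black|=9
Step 10: on BLACK (6,2): turn L to S, flip to white, move to (7,2). |black|=8
Step 11: on BLACK (7,2): turn L to E, flip to white, move to (7,3). |black|=7
Step 12: on BLACK (7,3): turn L to N, flip to white, move to (6,3). |black|=6
Step 13: on BLACK (6,3): turn L to W, flip to white, move to (6,2). |black|=5

Answer: 5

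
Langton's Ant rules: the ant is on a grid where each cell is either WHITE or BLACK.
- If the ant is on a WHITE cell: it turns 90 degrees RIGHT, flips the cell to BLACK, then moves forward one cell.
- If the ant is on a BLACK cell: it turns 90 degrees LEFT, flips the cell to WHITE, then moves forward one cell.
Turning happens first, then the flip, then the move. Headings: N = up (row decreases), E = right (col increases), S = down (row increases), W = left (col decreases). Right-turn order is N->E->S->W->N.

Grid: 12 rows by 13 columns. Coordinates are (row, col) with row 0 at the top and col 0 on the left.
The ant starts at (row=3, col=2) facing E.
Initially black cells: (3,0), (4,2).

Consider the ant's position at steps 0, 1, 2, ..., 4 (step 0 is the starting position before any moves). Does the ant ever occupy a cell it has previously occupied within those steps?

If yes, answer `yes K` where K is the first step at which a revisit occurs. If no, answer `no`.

Answer: no

Derivation:
Step 1: on WHITE (3,2): turn R to S, flip to black, move to (4,2). |black|=3 — new cell
Step 2: on BLACK (4,2): turn L to E, flip to white, move to (4,3). |black|=2 — new cell
Step 3: on WHITE (4,3): turn R to S, flip to black, move to (5,3). |black|=3 — new cell
Step 4: on WHITE (5,3): turn R to W, flip to black, move to (5,2). |black|=4 — new cell
No revisit within 4 steps.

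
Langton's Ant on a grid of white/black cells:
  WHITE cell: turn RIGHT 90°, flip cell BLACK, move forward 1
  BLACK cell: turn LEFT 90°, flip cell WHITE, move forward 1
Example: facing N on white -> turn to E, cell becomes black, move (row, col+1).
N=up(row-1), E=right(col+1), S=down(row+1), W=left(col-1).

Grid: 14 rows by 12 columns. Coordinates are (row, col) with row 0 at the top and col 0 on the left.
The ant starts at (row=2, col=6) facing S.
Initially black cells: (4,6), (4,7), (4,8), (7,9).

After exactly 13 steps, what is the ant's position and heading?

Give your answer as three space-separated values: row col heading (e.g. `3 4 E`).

Answer: 2 7 W

Derivation:
Step 1: on WHITE (2,6): turn R to W, flip to black, move to (2,5). |black|=5
Step 2: on WHITE (2,5): turn R to N, flip to black, move to (1,5). |black|=6
Step 3: on WHITE (1,5): turn R to E, flip to black, move to (1,6). |black|=7
Step 4: on WHITE (1,6): turn R to S, flip to black, move to (2,6). |black|=8
Step 5: on BLACK (2,6): turn L to E, flip to white, move to (2,7). |black|=7
Step 6: on WHITE (2,7): turn R to S, flip to black, move to (3,7). |black|=8
Step 7: on WHITE (3,7): turn R to W, flip to black, move to (3,6). |black|=9
Step 8: on WHITE (3,6): turn R to N, flip to black, move to (2,6). |black|=10
Step 9: on WHITE (2,6): turn R to E, flip to black, move to (2,7). |black|=11
Step 10: on BLACK (2,7): turn L to N, flip to white, move to (1,7). |black|=10
Step 11: on WHITE (1,7): turn R to E, flip to black, move to (1,8). |black|=11
Step 12: on WHITE (1,8): turn R to S, flip to black, move to (2,8). |black|=12
Step 13: on WHITE (2,8): turn R to W, flip to black, move to (2,7). |black|=13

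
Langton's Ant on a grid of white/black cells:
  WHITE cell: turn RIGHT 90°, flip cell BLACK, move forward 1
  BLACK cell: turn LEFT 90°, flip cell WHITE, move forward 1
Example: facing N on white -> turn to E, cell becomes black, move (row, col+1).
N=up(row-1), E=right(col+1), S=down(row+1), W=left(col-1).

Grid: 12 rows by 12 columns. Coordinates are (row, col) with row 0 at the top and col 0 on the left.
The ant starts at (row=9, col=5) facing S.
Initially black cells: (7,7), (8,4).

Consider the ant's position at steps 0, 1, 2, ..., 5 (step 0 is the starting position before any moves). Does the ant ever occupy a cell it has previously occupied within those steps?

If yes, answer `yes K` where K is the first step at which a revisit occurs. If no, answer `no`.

Step 1: on WHITE (9,5): turn R to W, flip to black, move to (9,4). |black|=3 — new cell
Step 2: on WHITE (9,4): turn R to N, flip to black, move to (8,4). |black|=4 — new cell
Step 3: on BLACK (8,4): turn L to W, flip to white, move to (8,3). |black|=3 — new cell
Step 4: on WHITE (8,3): turn R to N, flip to black, move to (7,3). |black|=4 — new cell
Step 5: on WHITE (7,3): turn R to E, flip to black, move to (7,4). |black|=5 — new cell
No revisit within 5 steps.

Answer: no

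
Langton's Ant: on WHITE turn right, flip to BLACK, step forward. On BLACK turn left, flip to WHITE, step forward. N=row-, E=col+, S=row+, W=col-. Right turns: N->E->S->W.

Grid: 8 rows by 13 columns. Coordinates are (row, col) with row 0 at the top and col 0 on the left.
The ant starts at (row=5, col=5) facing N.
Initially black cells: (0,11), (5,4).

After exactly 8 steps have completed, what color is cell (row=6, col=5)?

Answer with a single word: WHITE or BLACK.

Answer: BLACK

Derivation:
Step 1: on WHITE (5,5): turn R to E, flip to black, move to (5,6). |black|=3
Step 2: on WHITE (5,6): turn R to S, flip to black, move to (6,6). |black|=4
Step 3: on WHITE (6,6): turn R to W, flip to black, move to (6,5). |black|=5
Step 4: on WHITE (6,5): turn R to N, flip to black, move to (5,5). |black|=6
Step 5: on BLACK (5,5): turn L to W, flip to white, move to (5,4). |black|=5
Step 6: on BLACK (5,4): turn L to S, flip to white, move to (6,4). |black|=4
Step 7: on WHITE (6,4): turn R to W, flip to black, move to (6,3). |black|=5
Step 8: on WHITE (6,3): turn R to N, flip to black, move to (5,3). |black|=6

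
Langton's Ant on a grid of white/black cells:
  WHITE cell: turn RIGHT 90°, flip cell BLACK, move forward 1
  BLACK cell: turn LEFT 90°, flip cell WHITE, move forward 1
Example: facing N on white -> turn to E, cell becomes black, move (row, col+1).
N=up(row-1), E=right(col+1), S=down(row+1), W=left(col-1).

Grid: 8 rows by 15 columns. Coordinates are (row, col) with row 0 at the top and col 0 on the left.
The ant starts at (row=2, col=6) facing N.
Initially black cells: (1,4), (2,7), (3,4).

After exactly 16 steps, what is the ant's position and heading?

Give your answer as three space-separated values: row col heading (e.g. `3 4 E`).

Step 1: on WHITE (2,6): turn R to E, flip to black, move to (2,7). |black|=4
Step 2: on BLACK (2,7): turn L to N, flip to white, move to (1,7). |black|=3
Step 3: on WHITE (1,7): turn R to E, flip to black, move to (1,8). |black|=4
Step 4: on WHITE (1,8): turn R to S, flip to black, move to (2,8). |black|=5
Step 5: on WHITE (2,8): turn R to W, flip to black, move to (2,7). |black|=6
Step 6: on WHITE (2,7): turn R to N, flip to black, move to (1,7). |black|=7
Step 7: on BLACK (1,7): turn L to W, flip to white, move to (1,6). |black|=6
Step 8: on WHITE (1,6): turn R to N, flip to black, move to (0,6). |black|=7
Step 9: on WHITE (0,6): turn R to E, flip to black, move to (0,7). |black|=8
Step 10: on WHITE (0,7): turn R to S, flip to black, move to (1,7). |black|=9
Step 11: on WHITE (1,7): turn R to W, flip to black, move to (1,6). |black|=10
Step 12: on BLACK (1,6): turn L to S, flip to white, move to (2,6). |black|=9
Step 13: on BLACK (2,6): turn L to E, flip to white, move to (2,7). |black|=8
Step 14: on BLACK (2,7): turn L to N, flip to white, move to (1,7). |black|=7
Step 15: on BLACK (1,7): turn L to W, flip to white, move to (1,6). |black|=6
Step 16: on WHITE (1,6): turn R to N, flip to black, move to (0,6). |black|=7

Answer: 0 6 N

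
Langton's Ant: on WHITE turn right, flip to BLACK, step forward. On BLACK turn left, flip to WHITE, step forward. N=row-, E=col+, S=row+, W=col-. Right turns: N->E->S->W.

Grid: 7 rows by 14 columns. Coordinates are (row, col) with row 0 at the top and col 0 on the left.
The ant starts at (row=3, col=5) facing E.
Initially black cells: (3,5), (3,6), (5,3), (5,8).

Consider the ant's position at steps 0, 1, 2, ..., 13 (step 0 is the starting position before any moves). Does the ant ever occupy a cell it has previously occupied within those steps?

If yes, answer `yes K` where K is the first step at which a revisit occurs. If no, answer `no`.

Step 1: on BLACK (3,5): turn L to N, flip to white, move to (2,5). |black|=3 — new cell
Step 2: on WHITE (2,5): turn R to E, flip to black, move to (2,6). |black|=4 — new cell
Step 3: on WHITE (2,6): turn R to S, flip to black, move to (3,6). |black|=5 — new cell
Step 4: on BLACK (3,6): turn L to E, flip to white, move to (3,7). |black|=4 — new cell
Step 5: on WHITE (3,7): turn R to S, flip to black, move to (4,7). |black|=5 — new cell
Step 6: on WHITE (4,7): turn R to W, flip to black, move to (4,6). |black|=6 — new cell
Step 7: on WHITE (4,6): turn R to N, flip to black, move to (3,6). |black|=7 — REVISIT

Answer: yes 7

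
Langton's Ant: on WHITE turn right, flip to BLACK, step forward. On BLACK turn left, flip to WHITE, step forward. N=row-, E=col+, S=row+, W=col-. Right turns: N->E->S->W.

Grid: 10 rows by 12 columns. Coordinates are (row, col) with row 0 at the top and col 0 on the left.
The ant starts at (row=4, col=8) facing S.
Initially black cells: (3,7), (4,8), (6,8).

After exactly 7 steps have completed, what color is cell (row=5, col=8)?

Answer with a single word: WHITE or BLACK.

Step 1: on BLACK (4,8): turn L to E, flip to white, move to (4,9). |black|=2
Step 2: on WHITE (4,9): turn R to S, flip to black, move to (5,9). |black|=3
Step 3: on WHITE (5,9): turn R to W, flip to black, move to (5,8). |black|=4
Step 4: on WHITE (5,8): turn R to N, flip to black, move to (4,8). |black|=5
Step 5: on WHITE (4,8): turn R to E, flip to black, move to (4,9). |black|=6
Step 6: on BLACK (4,9): turn L to N, flip to white, move to (3,9). |black|=5
Step 7: on WHITE (3,9): turn R to E, flip to black, move to (3,10). |black|=6

Answer: BLACK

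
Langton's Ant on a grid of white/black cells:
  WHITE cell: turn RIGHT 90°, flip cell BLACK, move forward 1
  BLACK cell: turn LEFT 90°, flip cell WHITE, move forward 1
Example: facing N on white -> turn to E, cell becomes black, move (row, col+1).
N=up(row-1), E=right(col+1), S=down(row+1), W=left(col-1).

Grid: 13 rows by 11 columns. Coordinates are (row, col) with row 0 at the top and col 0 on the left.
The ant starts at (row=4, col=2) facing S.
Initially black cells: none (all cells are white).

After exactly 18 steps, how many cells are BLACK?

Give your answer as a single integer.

Step 1: on WHITE (4,2): turn R to W, flip to black, move to (4,1). |black|=1
Step 2: on WHITE (4,1): turn R to N, flip to black, move to (3,1). |black|=2
Step 3: on WHITE (3,1): turn R to E, flip to black, move to (3,2). |black|=3
Step 4: on WHITE (3,2): turn R to S, flip to black, move to (4,2). |black|=4
Step 5: on BLACK (4,2): turn L to E, flip to white, move to (4,3). |black|=3
Step 6: on WHITE (4,3): turn R to S, flip to black, move to (5,3). |black|=4
Step 7: on WHITE (5,3): turn R to W, flip to black, move to (5,2). |black|=5
Step 8: on WHITE (5,2): turn R to N, flip to black, move to (4,2). |black|=6
Step 9: on WHITE (4,2): turn R to E, flip to black, move to (4,3). |black|=7
Step 10: on BLACK (4,3): turn L to N, flip to white, move to (3,3). |black|=6
Step 11: on WHITE (3,3): turn R to E, flip to black, move to (3,4). |black|=7
Step 12: on WHITE (3,4): turn R to S, flip to black, move to (4,4). |black|=8
Step 13: on WHITE (4,4): turn R to W, flip to black, move to (4,3). |black|=9
Step 14: on WHITE (4,3): turn R to N, flip to black, move to (3,3). |black|=10
Step 15: on BLACK (3,3): turn L to W, flip to white, move to (3,2). |black|=9
Step 16: on BLACK (3,2): turn L to S, flip to white, move to (4,2). |black|=8
Step 17: on BLACK (4,2): turn L to E, flip to white, move to (4,3). |black|=7
Step 18: on BLACK (4,3): turn L to N, flip to white, move to (3,3). |black|=6

Answer: 6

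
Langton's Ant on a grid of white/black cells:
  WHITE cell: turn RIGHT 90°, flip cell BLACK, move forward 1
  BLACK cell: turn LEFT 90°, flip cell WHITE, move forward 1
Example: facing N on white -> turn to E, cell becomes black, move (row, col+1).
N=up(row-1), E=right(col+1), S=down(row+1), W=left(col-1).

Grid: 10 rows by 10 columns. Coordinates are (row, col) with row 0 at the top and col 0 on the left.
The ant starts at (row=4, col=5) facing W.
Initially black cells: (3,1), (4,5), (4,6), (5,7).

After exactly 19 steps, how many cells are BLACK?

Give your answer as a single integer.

Step 1: on BLACK (4,5): turn L to S, flip to white, move to (5,5). |black|=3
Step 2: on WHITE (5,5): turn R to W, flip to black, move to (5,4). |black|=4
Step 3: on WHITE (5,4): turn R to N, flip to black, move to (4,4). |black|=5
Step 4: on WHITE (4,4): turn R to E, flip to black, move to (4,5). |black|=6
Step 5: on WHITE (4,5): turn R to S, flip to black, move to (5,5). |black|=7
Step 6: on BLACK (5,5): turn L to E, flip to white, move to (5,6). |black|=6
Step 7: on WHITE (5,6): turn R to S, flip to black, move to (6,6). |black|=7
Step 8: on WHITE (6,6): turn R to W, flip to black, move to (6,5). |black|=8
Step 9: on WHITE (6,5): turn R to N, flip to black, move to (5,5). |black|=9
Step 10: on WHITE (5,5): turn R to E, flip to black, move to (5,6). |black|=10
Step 11: on BLACK (5,6): turn L to N, flip to white, move to (4,6). |black|=9
Step 12: on BLACK (4,6): turn L to W, flip to white, move to (4,5). |black|=8
Step 13: on BLACK (4,5): turn L to S, flip to white, move to (5,5). |black|=7
Step 14: on BLACK (5,5): turn L to E, flip to white, move to (5,6). |black|=6
Step 15: on WHITE (5,6): turn R to S, flip to black, move to (6,6). |black|=7
Step 16: on BLACK (6,6): turn L to E, flip to white, move to (6,7). |black|=6
Step 17: on WHITE (6,7): turn R to S, flip to black, move to (7,7). |black|=7
Step 18: on WHITE (7,7): turn R to W, flip to black, move to (7,6). |black|=8
Step 19: on WHITE (7,6): turn R to N, flip to black, move to (6,6). |black|=9

Answer: 9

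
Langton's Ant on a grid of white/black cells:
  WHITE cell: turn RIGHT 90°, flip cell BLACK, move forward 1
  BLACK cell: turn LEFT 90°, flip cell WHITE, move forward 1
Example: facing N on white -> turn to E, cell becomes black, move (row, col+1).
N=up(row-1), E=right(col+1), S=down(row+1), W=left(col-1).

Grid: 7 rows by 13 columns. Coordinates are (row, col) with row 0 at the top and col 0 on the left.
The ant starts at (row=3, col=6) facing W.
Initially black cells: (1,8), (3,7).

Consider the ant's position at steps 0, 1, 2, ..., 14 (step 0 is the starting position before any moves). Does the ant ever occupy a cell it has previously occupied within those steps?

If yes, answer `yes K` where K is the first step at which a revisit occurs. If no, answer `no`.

Answer: yes 7

Derivation:
Step 1: on WHITE (3,6): turn R to N, flip to black, move to (2,6). |black|=3 — new cell
Step 2: on WHITE (2,6): turn R to E, flip to black, move to (2,7). |black|=4 — new cell
Step 3: on WHITE (2,7): turn R to S, flip to black, move to (3,7). |black|=5 — new cell
Step 4: on BLACK (3,7): turn L to E, flip to white, move to (3,8). |black|=4 — new cell
Step 5: on WHITE (3,8): turn R to S, flip to black, move to (4,8). |black|=5 — new cell
Step 6: on WHITE (4,8): turn R to W, flip to black, move to (4,7). |black|=6 — new cell
Step 7: on WHITE (4,7): turn R to N, flip to black, move to (3,7). |black|=7 — REVISIT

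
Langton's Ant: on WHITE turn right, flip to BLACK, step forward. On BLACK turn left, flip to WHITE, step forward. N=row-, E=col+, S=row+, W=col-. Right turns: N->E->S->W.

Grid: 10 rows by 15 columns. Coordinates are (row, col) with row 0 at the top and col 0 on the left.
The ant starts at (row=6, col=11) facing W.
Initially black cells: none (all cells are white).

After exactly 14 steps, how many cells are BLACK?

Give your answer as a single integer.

Step 1: on WHITE (6,11): turn R to N, flip to black, move to (5,11). |black|=1
Step 2: on WHITE (5,11): turn R to E, flip to black, move to (5,12). |black|=2
Step 3: on WHITE (5,12): turn R to S, flip to black, move to (6,12). |black|=3
Step 4: on WHITE (6,12): turn R to W, flip to black, move to (6,11). |black|=4
Step 5: on BLACK (6,11): turn L to S, flip to white, move to (7,11). |black|=3
Step 6: on WHITE (7,11): turn R to W, flip to black, move to (7,10). |black|=4
Step 7: on WHITE (7,10): turn R to N, flip to black, move to (6,10). |black|=5
Step 8: on WHITE (6,10): turn R to E, flip to black, move to (6,11). |black|=6
Step 9: on WHITE (6,11): turn R to S, flip to black, move to (7,11). |black|=7
Step 10: on BLACK (7,11): turn L to E, flip to white, move to (7,12). |black|=6
Step 11: on WHITE (7,12): turn R to S, flip to black, move to (8,12). |black|=7
Step 12: on WHITE (8,12): turn R to W, flip to black, move to (8,11). |black|=8
Step 13: on WHITE (8,11): turn R to N, flip to black, move to (7,11). |black|=9
Step 14: on WHITE (7,11): turn R to E, flip to black, move to (7,12). |black|=10

Answer: 10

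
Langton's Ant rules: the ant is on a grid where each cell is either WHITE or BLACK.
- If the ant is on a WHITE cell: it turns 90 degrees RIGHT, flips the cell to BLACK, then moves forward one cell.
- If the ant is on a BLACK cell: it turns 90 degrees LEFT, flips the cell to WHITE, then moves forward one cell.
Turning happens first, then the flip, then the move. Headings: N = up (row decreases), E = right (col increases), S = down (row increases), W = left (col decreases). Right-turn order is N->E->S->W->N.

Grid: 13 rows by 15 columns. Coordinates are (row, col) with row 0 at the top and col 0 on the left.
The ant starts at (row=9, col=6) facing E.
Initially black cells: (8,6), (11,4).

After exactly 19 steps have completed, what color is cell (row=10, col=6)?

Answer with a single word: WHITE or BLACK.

Step 1: on WHITE (9,6): turn R to S, flip to black, move to (10,6). |black|=3
Step 2: on WHITE (10,6): turn R to W, flip to black, move to (10,5). |black|=4
Step 3: on WHITE (10,5): turn R to N, flip to black, move to (9,5). |black|=5
Step 4: on WHITE (9,5): turn R to E, flip to black, move to (9,6). |black|=6
Step 5: on BLACK (9,6): turn L to N, flip to white, move to (8,6). |black|=5
Step 6: on BLACK (8,6): turn L to W, flip to white, move to (8,5). |black|=4
Step 7: on WHITE (8,5): turn R to N, flip to black, move to (7,5). |black|=5
Step 8: on WHITE (7,5): turn R to E, flip to black, move to (7,6). |black|=6
Step 9: on WHITE (7,6): turn R to S, flip to black, move to (8,6). |black|=7
Step 10: on WHITE (8,6): turn R to W, flip to black, move to (8,5). |black|=8
Step 11: on BLACK (8,5): turn L to S, flip to white, move to (9,5). |black|=7
Step 12: on BLACK (9,5): turn L to E, flip to white, move to (9,6). |black|=6
Step 13: on WHITE (9,6): turn R to S, flip to black, move to (10,6). |black|=7
Step 14: on BLACK (10,6): turn L to E, flip to white, move to (10,7). |black|=6
Step 15: on WHITE (10,7): turn R to S, flip to black, move to (11,7). |black|=7
Step 16: on WHITE (11,7): turn R to W, flip to black, move to (11,6). |black|=8
Step 17: on WHITE (11,6): turn R to N, flip to black, move to (10,6). |black|=9
Step 18: on WHITE (10,6): turn R to E, flip to black, move to (10,7). |black|=10
Step 19: on BLACK (10,7): turn L to N, flip to white, move to (9,7). |black|=9

Answer: BLACK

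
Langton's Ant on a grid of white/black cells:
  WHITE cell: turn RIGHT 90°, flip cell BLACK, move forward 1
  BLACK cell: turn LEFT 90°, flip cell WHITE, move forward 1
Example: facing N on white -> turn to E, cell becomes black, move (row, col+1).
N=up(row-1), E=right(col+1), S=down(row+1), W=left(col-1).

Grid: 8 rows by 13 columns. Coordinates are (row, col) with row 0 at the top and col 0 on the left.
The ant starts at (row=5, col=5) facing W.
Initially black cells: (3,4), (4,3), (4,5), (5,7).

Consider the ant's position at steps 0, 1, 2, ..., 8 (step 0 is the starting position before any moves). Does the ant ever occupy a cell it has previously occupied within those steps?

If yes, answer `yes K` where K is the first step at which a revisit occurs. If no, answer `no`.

Answer: yes 7

Derivation:
Step 1: on WHITE (5,5): turn R to N, flip to black, move to (4,5). |black|=5 — new cell
Step 2: on BLACK (4,5): turn L to W, flip to white, move to (4,4). |black|=4 — new cell
Step 3: on WHITE (4,4): turn R to N, flip to black, move to (3,4). |black|=5 — new cell
Step 4: on BLACK (3,4): turn L to W, flip to white, move to (3,3). |black|=4 — new cell
Step 5: on WHITE (3,3): turn R to N, flip to black, move to (2,3). |black|=5 — new cell
Step 6: on WHITE (2,3): turn R to E, flip to black, move to (2,4). |black|=6 — new cell
Step 7: on WHITE (2,4): turn R to S, flip to black, move to (3,4). |black|=7 — REVISIT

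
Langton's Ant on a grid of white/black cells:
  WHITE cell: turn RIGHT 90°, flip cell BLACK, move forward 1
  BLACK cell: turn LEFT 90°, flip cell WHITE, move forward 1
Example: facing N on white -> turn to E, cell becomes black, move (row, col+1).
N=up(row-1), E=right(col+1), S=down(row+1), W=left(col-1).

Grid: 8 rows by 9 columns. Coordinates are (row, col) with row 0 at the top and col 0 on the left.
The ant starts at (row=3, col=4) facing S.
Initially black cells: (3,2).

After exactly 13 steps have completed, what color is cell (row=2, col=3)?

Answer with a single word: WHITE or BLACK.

Step 1: on WHITE (3,4): turn R to W, flip to black, move to (3,3). |black|=2
Step 2: on WHITE (3,3): turn R to N, flip to black, move to (2,3). |black|=3
Step 3: on WHITE (2,3): turn R to E, flip to black, move to (2,4). |black|=4
Step 4: on WHITE (2,4): turn R to S, flip to black, move to (3,4). |black|=5
Step 5: on BLACK (3,4): turn L to E, flip to white, move to (3,5). |black|=4
Step 6: on WHITE (3,5): turn R to S, flip to black, move to (4,5). |black|=5
Step 7: on WHITE (4,5): turn R to W, flip to black, move to (4,4). |black|=6
Step 8: on WHITE (4,4): turn R to N, flip to black, move to (3,4). |black|=7
Step 9: on WHITE (3,4): turn R to E, flip to black, move to (3,5). |black|=8
Step 10: on BLACK (3,5): turn L to N, flip to white, move to (2,5). |black|=7
Step 11: on WHITE (2,5): turn R to E, flip to black, move to (2,6). |black|=8
Step 12: on WHITE (2,6): turn R to S, flip to black, move to (3,6). |black|=9
Step 13: on WHITE (3,6): turn R to W, flip to black, move to (3,5). |black|=10

Answer: BLACK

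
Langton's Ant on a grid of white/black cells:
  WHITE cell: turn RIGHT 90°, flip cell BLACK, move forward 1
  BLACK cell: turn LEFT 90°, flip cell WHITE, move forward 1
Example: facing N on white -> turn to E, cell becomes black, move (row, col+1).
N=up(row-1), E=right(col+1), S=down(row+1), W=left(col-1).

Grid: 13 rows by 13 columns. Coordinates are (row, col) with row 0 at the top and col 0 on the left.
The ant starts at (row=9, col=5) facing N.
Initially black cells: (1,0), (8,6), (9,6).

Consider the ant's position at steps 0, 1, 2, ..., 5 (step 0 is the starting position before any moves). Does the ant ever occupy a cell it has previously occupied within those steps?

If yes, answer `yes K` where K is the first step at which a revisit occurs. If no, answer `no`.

Answer: no

Derivation:
Step 1: on WHITE (9,5): turn R to E, flip to black, move to (9,6). |black|=4 — new cell
Step 2: on BLACK (9,6): turn L to N, flip to white, move to (8,6). |black|=3 — new cell
Step 3: on BLACK (8,6): turn L to W, flip to white, move to (8,5). |black|=2 — new cell
Step 4: on WHITE (8,5): turn R to N, flip to black, move to (7,5). |black|=3 — new cell
Step 5: on WHITE (7,5): turn R to E, flip to black, move to (7,6). |black|=4 — new cell
No revisit within 5 steps.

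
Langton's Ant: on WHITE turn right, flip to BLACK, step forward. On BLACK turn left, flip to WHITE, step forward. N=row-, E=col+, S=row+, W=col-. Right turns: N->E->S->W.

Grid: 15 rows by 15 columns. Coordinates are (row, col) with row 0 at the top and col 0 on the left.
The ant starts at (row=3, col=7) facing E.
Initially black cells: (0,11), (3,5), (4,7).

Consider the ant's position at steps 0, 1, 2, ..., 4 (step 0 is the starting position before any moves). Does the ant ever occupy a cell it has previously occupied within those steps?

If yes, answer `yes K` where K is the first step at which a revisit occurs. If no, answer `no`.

Step 1: on WHITE (3,7): turn R to S, flip to black, move to (4,7). |black|=4 — new cell
Step 2: on BLACK (4,7): turn L to E, flip to white, move to (4,8). |black|=3 — new cell
Step 3: on WHITE (4,8): turn R to S, flip to black, move to (5,8). |black|=4 — new cell
Step 4: on WHITE (5,8): turn R to W, flip to black, move to (5,7). |black|=5 — new cell
No revisit within 4 steps.

Answer: no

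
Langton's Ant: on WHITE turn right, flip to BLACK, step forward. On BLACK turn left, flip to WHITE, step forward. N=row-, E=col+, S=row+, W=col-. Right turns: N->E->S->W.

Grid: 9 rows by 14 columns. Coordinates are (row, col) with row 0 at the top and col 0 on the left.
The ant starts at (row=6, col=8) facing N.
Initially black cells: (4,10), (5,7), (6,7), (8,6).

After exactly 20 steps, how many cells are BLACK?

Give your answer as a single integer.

Step 1: on WHITE (6,8): turn R to E, flip to black, move to (6,9). |black|=5
Step 2: on WHITE (6,9): turn R to S, flip to black, move to (7,9). |black|=6
Step 3: on WHITE (7,9): turn R to W, flip to black, move to (7,8). |black|=7
Step 4: on WHITE (7,8): turn R to N, flip to black, move to (6,8). |black|=8
Step 5: on BLACK (6,8): turn L to W, flip to white, move to (6,7). |black|=7
Step 6: on BLACK (6,7): turn L to S, flip to white, move to (7,7). |black|=6
Step 7: on WHITE (7,7): turn R to W, flip to black, move to (7,6). |black|=7
Step 8: on WHITE (7,6): turn R to N, flip to black, move to (6,6). |black|=8
Step 9: on WHITE (6,6): turn R to E, flip to black, move to (6,7). |black|=9
Step 10: on WHITE (6,7): turn R to S, flip to black, move to (7,7). |black|=10
Step 11: on BLACK (7,7): turn L to E, flip to white, move to (7,8). |black|=9
Step 12: on BLACK (7,8): turn L to N, flip to white, move to (6,8). |black|=8
Step 13: on WHITE (6,8): turn R to E, flip to black, move to (6,9). |black|=9
Step 14: on BLACK (6,9): turn L to N, flip to white, move to (5,9). |black|=8
Step 15: on WHITE (5,9): turn R to E, flip to black, move to (5,10). |black|=9
Step 16: on WHITE (5,10): turn R to S, flip to black, move to (6,10). |black|=10
Step 17: on WHITE (6,10): turn R to W, flip to black, move to (6,9). |black|=11
Step 18: on WHITE (6,9): turn R to N, flip to black, move to (5,9). |black|=12
Step 19: on BLACK (5,9): turn L to W, flip to white, move to (5,8). |black|=11
Step 20: on WHITE (5,8): turn R to N, flip to black, move to (4,8). |black|=12

Answer: 12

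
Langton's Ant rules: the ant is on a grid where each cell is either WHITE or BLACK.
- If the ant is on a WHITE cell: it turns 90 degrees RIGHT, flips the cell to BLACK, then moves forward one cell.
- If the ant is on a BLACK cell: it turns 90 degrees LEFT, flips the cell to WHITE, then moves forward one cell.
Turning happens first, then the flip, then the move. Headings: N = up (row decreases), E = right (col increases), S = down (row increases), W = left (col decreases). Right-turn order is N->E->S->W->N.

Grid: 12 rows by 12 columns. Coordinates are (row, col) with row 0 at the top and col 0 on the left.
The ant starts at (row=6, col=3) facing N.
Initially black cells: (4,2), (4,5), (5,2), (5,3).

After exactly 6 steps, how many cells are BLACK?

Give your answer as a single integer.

Answer: 8

Derivation:
Step 1: on WHITE (6,3): turn R to E, flip to black, move to (6,4). |black|=5
Step 2: on WHITE (6,4): turn R to S, flip to black, move to (7,4). |black|=6
Step 3: on WHITE (7,4): turn R to W, flip to black, move to (7,3). |black|=7
Step 4: on WHITE (7,3): turn R to N, flip to black, move to (6,3). |black|=8
Step 5: on BLACK (6,3): turn L to W, flip to white, move to (6,2). |black|=7
Step 6: on WHITE (6,2): turn R to N, flip to black, move to (5,2). |black|=8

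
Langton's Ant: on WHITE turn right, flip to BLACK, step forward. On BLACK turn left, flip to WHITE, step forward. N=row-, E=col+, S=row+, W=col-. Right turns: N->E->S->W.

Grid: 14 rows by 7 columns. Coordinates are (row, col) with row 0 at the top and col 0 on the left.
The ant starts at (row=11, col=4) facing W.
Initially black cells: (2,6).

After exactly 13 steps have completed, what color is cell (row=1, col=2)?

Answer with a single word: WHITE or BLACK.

Step 1: on WHITE (11,4): turn R to N, flip to black, move to (10,4). |black|=2
Step 2: on WHITE (10,4): turn R to E, flip to black, move to (10,5). |black|=3
Step 3: on WHITE (10,5): turn R to S, flip to black, move to (11,5). |black|=4
Step 4: on WHITE (11,5): turn R to W, flip to black, move to (11,4). |black|=5
Step 5: on BLACK (11,4): turn L to S, flip to white, move to (12,4). |black|=4
Step 6: on WHITE (12,4): turn R to W, flip to black, move to (12,3). |black|=5
Step 7: on WHITE (12,3): turn R to N, flip to black, move to (11,3). |black|=6
Step 8: on WHITE (11,3): turn R to E, flip to black, move to (11,4). |black|=7
Step 9: on WHITE (11,4): turn R to S, flip to black, move to (12,4). |black|=8
Step 10: on BLACK (12,4): turn L to E, flip to white, move to (12,5). |black|=7
Step 11: on WHITE (12,5): turn R to S, flip to black, move to (13,5). |black|=8
Step 12: on WHITE (13,5): turn R to W, flip to black, move to (13,4). |black|=9
Step 13: on WHITE (13,4): turn R to N, flip to black, move to (12,4). |black|=10

Answer: WHITE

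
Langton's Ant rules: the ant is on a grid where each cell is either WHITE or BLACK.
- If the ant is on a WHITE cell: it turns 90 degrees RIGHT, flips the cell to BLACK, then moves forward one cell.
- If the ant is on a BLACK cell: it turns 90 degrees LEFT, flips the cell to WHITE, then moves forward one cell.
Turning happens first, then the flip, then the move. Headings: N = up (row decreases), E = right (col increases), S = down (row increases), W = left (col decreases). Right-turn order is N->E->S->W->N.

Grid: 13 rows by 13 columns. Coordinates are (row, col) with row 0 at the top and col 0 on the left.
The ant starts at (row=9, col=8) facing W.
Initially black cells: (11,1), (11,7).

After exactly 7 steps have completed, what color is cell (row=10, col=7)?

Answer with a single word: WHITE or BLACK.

Answer: BLACK

Derivation:
Step 1: on WHITE (9,8): turn R to N, flip to black, move to (8,8). |black|=3
Step 2: on WHITE (8,8): turn R to E, flip to black, move to (8,9). |black|=4
Step 3: on WHITE (8,9): turn R to S, flip to black, move to (9,9). |black|=5
Step 4: on WHITE (9,9): turn R to W, flip to black, move to (9,8). |black|=6
Step 5: on BLACK (9,8): turn L to S, flip to white, move to (10,8). |black|=5
Step 6: on WHITE (10,8): turn R to W, flip to black, move to (10,7). |black|=6
Step 7: on WHITE (10,7): turn R to N, flip to black, move to (9,7). |black|=7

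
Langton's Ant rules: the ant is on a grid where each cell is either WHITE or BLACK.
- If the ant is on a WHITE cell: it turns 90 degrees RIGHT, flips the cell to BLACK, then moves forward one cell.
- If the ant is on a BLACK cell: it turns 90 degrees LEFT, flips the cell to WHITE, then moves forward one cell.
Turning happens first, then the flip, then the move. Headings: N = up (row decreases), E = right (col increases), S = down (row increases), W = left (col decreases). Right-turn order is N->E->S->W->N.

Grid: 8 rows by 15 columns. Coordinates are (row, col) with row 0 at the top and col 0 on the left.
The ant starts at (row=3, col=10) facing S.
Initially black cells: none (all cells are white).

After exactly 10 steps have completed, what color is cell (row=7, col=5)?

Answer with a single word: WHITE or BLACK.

Answer: WHITE

Derivation:
Step 1: on WHITE (3,10): turn R to W, flip to black, move to (3,9). |black|=1
Step 2: on WHITE (3,9): turn R to N, flip to black, move to (2,9). |black|=2
Step 3: on WHITE (2,9): turn R to E, flip to black, move to (2,10). |black|=3
Step 4: on WHITE (2,10): turn R to S, flip to black, move to (3,10). |black|=4
Step 5: on BLACK (3,10): turn L to E, flip to white, move to (3,11). |black|=3
Step 6: on WHITE (3,11): turn R to S, flip to black, move to (4,11). |black|=4
Step 7: on WHITE (4,11): turn R to W, flip to black, move to (4,10). |black|=5
Step 8: on WHITE (4,10): turn R to N, flip to black, move to (3,10). |black|=6
Step 9: on WHITE (3,10): turn R to E, flip to black, move to (3,11). |black|=7
Step 10: on BLACK (3,11): turn L to N, flip to white, move to (2,11). |black|=6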